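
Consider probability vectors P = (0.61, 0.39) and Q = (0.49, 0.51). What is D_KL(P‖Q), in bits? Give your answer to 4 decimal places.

0.0418 bits

D(P‖Q) = Σ p·log₂(p/q).
  0.61·log₂(0.61/0.49) = 0.19278
  0.39·log₂(0.39/0.51) = -0.15094
D(P‖Q) = 0.0418 bits.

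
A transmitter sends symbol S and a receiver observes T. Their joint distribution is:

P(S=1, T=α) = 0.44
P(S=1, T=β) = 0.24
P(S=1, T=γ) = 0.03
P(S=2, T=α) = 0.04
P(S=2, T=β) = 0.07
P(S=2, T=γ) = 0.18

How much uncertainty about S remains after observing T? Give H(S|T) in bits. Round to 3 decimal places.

Marginals: p(S) = (0.7100, 0.2900), p(T) = (0.4800, 0.3100, 0.2100).
H(S|T) = Σ p(T) · H(S|T=·).
  T=α: p=0.4800, H(S|T=α) = 0.4138
  T=β: p=0.3100, H(S|T=β) = 0.7706
  T=γ: p=0.2100, H(S|T=γ) = 0.5917
Weighted sum = 0.562 bits.

0.562 bits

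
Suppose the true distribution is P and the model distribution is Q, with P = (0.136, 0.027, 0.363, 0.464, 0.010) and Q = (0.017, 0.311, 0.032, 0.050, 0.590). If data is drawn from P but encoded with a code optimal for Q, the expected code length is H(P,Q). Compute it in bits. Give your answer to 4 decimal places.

H(P,Q) = −Σ p·log₂ q.
  −0.136·log₂(0.017) = 0.79945
  −0.027·log₂(0.311) = 0.04550
  −0.363·log₂(0.032) = 1.80258
  −0.464·log₂(0.050) = 2.00537
  −0.010·log₂(0.590) = 0.00761
H(P,Q) = 4.6605 bits.

4.6605 bits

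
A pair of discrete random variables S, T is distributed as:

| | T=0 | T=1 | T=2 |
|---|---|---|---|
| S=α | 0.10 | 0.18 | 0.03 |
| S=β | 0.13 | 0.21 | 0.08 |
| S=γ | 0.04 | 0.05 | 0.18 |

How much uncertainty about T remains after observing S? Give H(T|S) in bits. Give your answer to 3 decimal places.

Marginals: p(S) = (0.3100, 0.4200, 0.2700), p(T) = (0.2700, 0.4400, 0.2900).
H(T|S) = Σ p(S) · H(T|S=·).
  S=α: p=0.3100, H(T|S=α) = 1.3080
  S=β: p=0.4200, H(T|S=β) = 1.4794
  S=γ: p=0.2700, H(T|S=γ) = 1.2487
Weighted sum = 1.364 bits.

1.364 bits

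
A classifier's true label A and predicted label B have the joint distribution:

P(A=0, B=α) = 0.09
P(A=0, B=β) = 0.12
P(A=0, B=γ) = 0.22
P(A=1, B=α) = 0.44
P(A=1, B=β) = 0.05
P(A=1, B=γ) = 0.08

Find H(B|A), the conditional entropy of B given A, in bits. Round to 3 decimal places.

1.203 bits

Marginals: p(A) = (0.4300, 0.5700), p(B) = (0.5300, 0.1700, 0.3000).
H(B|A) = Σ p(A) · H(B|A=·).
  A=0: p=0.4300, H(B|A=0) = 1.4808
  A=1: p=0.5700, H(B|A=1) = 0.9939
Weighted sum = 1.203 bits.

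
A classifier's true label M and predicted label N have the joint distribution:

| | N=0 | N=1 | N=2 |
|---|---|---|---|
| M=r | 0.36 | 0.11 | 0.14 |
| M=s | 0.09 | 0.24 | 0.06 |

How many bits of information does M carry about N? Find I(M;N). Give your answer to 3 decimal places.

0.149 bits

Marginals: p(M) = (0.6100, 0.3900), p(N) = (0.4500, 0.3500, 0.2000).
I(M;N) = Σ p(x,y)·log₂[p(x,y)/(p(x)p(y))].
  (r,0): 0.36·log₂(1.3115) = 0.1408
  (r,1): 0.11·log₂(0.5152) = -0.1052
  (r,2): 0.14·log₂(1.1475) = 0.0278
  (s,0): 0.09·log₂(0.5128) = -0.0867
  (s,1): 0.24·log₂(1.7582) = 0.1954
  (s,2): 0.06·log₂(0.7692) = -0.0227
Sum = 0.149 bits.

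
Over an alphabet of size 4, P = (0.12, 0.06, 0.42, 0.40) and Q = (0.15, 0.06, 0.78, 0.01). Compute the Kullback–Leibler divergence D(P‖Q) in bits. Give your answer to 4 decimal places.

D(P‖Q) = Σ p·log₂(p/q).
  0.12·log₂(0.12/0.15) = -0.03863
  0.06·log₂(0.06/0.06) = 0.00000
  0.42·log₂(0.42/0.78) = -0.37510
  0.40·log₂(0.40/0.01) = 2.12877
D(P‖Q) = 1.7150 bits.

1.7150 bits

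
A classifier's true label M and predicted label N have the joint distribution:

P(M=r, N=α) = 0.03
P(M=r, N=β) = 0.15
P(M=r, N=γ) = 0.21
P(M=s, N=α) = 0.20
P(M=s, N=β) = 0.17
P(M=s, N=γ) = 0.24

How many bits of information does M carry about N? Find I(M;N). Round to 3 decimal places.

0.069 bits

Marginals: p(M) = (0.3900, 0.6100), p(N) = (0.2300, 0.3200, 0.4500).
I(M;N) = Σ p(x,y)·log₂[p(x,y)/(p(x)p(y))].
  (r,α): 0.03·log₂(0.3344) = -0.0474
  (r,β): 0.15·log₂(1.2019) = 0.0398
  (r,γ): 0.21·log₂(1.1966) = 0.0544
  (s,α): 0.20·log₂(1.4255) = 0.1023
  (s,β): 0.17·log₂(0.8709) = -0.0339
  (s,γ): 0.24·log₂(0.8743) = -0.0465
Sum = 0.069 bits.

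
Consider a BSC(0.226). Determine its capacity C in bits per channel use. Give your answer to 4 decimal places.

Binary symmetric channel: C = 1 − h₂(ε) where h₂ is the binary entropy function.
h₂(0.226) = −0.226·log₂0.226 − 0.774·log₂0.774 = 0.7710.
C = 1 − 0.7710 = 0.2290 bits per channel use.

0.2290 bits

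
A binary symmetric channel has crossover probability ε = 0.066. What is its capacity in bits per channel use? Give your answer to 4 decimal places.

0.6492 bits

Binary symmetric channel: C = 1 − h₂(ε) where h₂ is the binary entropy function.
h₂(0.066) = −0.066·log₂0.066 − 0.934·log₂0.934 = 0.3508.
C = 1 − 0.3508 = 0.6492 bits per channel use.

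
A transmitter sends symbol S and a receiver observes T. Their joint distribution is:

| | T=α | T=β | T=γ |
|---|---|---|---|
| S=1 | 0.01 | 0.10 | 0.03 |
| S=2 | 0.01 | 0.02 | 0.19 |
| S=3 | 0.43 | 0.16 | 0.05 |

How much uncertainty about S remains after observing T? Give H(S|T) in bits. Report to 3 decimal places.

0.805 bits

Chain rule: H(S|T) = H(S,T) − H(T).
Marginals: p(S) = (0.1400, 0.2200, 0.6400), p(T) = (0.4500, 0.2800, 0.2700).
H(S,T) = 2.3476 bits; H(T) = 1.5426 bits.
H(S|T) = 2.3476 − 1.5426 = 0.805 bits.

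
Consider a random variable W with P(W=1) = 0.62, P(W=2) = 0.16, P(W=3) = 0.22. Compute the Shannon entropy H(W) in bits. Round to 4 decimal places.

H(W) = −Σ p·log₂ p.
  −(0.62)·log₂(0.62) = 0.42759
  −(0.16)·log₂(0.16) = 0.42302
  −(0.22)·log₂(0.22) = 0.48057
Sum: 0.42759 + 0.42302 + 0.48057 = 1.3312 bits.

1.3312 bits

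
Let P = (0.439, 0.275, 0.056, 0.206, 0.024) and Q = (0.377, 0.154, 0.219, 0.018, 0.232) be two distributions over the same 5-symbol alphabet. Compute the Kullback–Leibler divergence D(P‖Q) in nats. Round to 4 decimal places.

D(P‖Q) = Σ p·ln(p/q).
  0.439·ln(0.439/0.377) = 0.06684
  0.275·ln(0.275/0.154) = 0.15945
  0.056·ln(0.056/0.219) = -0.07637
  0.206·ln(0.206/0.018) = 0.50213
  0.024·ln(0.024/0.232) = -0.05445
D(P‖Q) = 0.5976 nats.

0.5976 nats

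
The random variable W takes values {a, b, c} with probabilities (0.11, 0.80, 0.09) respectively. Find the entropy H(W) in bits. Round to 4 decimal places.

0.9205 bits

H(W) = −Σ p·log₂ p.
  −(0.11)·log₂(0.11) = 0.35029
  −(0.80)·log₂(0.80) = 0.25754
  −(0.09)·log₂(0.09) = 0.31265
Sum: 0.35029 + 0.25754 + 0.31265 = 0.9205 bits.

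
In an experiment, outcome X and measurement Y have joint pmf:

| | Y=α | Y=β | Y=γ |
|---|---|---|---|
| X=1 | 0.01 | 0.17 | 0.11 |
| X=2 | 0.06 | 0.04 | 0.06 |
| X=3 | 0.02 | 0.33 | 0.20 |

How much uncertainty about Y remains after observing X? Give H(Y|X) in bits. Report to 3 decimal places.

Marginals: p(X) = (0.2900, 0.1600, 0.5500), p(Y) = (0.0900, 0.5400, 0.3700).
H(Y|X) = Σ p(X) · H(Y|X=·).
  X=1: p=0.2900, H(Y|X=1) = 1.1497
  X=2: p=0.1600, H(Y|X=2) = 1.5613
  X=3: p=0.5500, H(Y|X=3) = 1.1467
Weighted sum = 1.214 bits.

1.214 bits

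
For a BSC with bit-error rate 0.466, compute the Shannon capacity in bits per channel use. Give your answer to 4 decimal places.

0.0033 bits

Binary symmetric channel: C = 1 − h₂(ε) where h₂ is the binary entropy function.
h₂(0.466) = −0.466·log₂0.466 − 0.534·log₂0.534 = 0.9967.
C = 1 − 0.9967 = 0.0033 bits per channel use.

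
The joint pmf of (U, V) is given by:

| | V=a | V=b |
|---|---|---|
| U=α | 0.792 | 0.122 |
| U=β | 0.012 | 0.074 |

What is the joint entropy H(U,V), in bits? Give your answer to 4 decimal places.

0.9913 bits

H(U,V) = −Σ p(x,y)·log₂ p(x,y) over all 4 cells.
  cell (α,a): −0.792·log₂0.792 = 0.26645
  cell (α,b): −0.122·log₂0.122 = 0.37028
  cell (β,a): −0.012·log₂0.012 = 0.07657
  cell (β,b): −0.074·log₂0.074 = 0.27797
Sum = 0.9913 bits.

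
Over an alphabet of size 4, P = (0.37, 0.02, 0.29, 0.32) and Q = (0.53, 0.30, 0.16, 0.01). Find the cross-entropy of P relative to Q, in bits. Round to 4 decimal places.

3.2664 bits

H(P,Q) = −Σ p·log₂ q.
  −0.37·log₂(0.53) = 0.33890
  −0.02·log₂(0.30) = 0.03474
  −0.29·log₂(0.16) = 0.76672
  −0.32·log₂(0.01) = 2.12603
H(P,Q) = 3.2664 bits.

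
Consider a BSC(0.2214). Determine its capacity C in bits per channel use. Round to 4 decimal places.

0.2373 bits

Binary symmetric channel: C = 1 − h₂(ε) where h₂ is the binary entropy function.
h₂(0.2214) = −0.2214·log₂0.2214 − 0.7786·log₂0.7786 = 0.7627.
C = 1 − 0.7627 = 0.2373 bits per channel use.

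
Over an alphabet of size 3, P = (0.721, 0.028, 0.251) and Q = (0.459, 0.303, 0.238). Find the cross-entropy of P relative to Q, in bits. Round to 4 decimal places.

H(P,Q) = −Σ p·log₂ q.
  −0.721·log₂(0.459) = 0.81000
  −0.028·log₂(0.303) = 0.04823
  −0.251·log₂(0.238) = 0.51981
H(P,Q) = 1.3780 bits.

1.3780 bits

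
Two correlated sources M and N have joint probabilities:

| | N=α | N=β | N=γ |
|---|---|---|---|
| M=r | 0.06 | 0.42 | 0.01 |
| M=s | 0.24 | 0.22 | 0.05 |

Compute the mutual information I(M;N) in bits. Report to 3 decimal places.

0.150 bits

Marginals: p(M) = (0.4900, 0.5100), p(N) = (0.3000, 0.6400, 0.0600).
I(M;N) = H(M) + H(N) − H(M,N).
H(M) = 0.9997, H(N) = 1.1767, H(M,N) = 2.0264.
I(M;N) = 0.9997 + 1.1767 − 2.0264 = 0.150 bits.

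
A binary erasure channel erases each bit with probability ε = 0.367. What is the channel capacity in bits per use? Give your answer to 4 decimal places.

0.6330 bits

Binary erasure channel: capacity C = 1 − ε.
C = 1 − 0.367 = 0.6330 bits per channel use.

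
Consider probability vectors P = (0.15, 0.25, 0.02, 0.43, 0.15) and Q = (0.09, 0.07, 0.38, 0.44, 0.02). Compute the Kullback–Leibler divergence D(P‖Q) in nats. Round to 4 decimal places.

D(P‖Q) = Σ p·ln(p/q).
  0.15·ln(0.15/0.09) = 0.07662
  0.25·ln(0.25/0.07) = 0.31824
  0.02·ln(0.02/0.38) = -0.05889
  0.43·ln(0.43/0.44) = -0.00989
  0.15·ln(0.15/0.02) = 0.30224
D(P‖Q) = 0.6283 nats.

0.6283 nats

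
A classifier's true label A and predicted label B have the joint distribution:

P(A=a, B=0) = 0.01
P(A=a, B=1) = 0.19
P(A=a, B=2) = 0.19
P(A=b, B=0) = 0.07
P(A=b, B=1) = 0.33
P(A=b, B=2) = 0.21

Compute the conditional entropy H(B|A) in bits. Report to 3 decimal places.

1.281 bits

Chain rule: H(B|A) = H(A,B) − H(A).
Marginals: p(A) = (0.3900, 0.6100), p(B) = (0.0800, 0.5200, 0.4000).
H(A,B) = 2.2461 bits; H(A) = 0.9648 bits.
H(B|A) = 2.2461 − 0.9648 = 1.281 bits.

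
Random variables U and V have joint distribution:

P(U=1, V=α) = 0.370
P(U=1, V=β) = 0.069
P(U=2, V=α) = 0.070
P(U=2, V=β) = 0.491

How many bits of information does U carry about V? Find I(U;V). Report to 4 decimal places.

0.4095 bits

Marginals: p(U) = (0.4390, 0.5610), p(V) = (0.4400, 0.5600).
I(U;V) = Σ p(x,y)·log₂[p(x,y)/(p(x)p(y))].
  (1,α): 0.370·log₂(1.9155) = 0.34696
  (1,β): 0.069·log₂(0.2807) = -0.12648
  (2,α): 0.070·log₂(0.2836) = -0.12727
  (2,β): 0.491·log₂(1.5629) = 0.31631
Sum = 0.4095 bits.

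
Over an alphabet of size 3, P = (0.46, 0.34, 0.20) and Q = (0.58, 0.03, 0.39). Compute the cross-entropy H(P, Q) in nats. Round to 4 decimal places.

H(P,Q) = −Σ p·ln q.
  −0.46·ln(0.58) = 0.25057
  −0.34·ln(0.03) = 1.19223
  −0.20·ln(0.39) = 0.18832
H(P,Q) = 1.6311 nats.

1.6311 nats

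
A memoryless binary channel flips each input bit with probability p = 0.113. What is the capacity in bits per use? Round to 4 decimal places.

0.4911 bits

Binary symmetric channel: C = 1 − h₂(ε) where h₂ is the binary entropy function.
h₂(0.113) = −0.113·log₂0.113 − 0.887·log₂0.887 = 0.5089.
C = 1 − 0.5089 = 0.4911 bits per channel use.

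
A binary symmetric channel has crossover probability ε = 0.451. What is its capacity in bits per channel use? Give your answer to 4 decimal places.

Binary symmetric channel: C = 1 − h₂(ε) where h₂ is the binary entropy function.
h₂(0.451) = −0.451·log₂0.451 − 0.549·log₂0.549 = 0.9931.
C = 1 − 0.9931 = 0.0069 bits per channel use.

0.0069 bits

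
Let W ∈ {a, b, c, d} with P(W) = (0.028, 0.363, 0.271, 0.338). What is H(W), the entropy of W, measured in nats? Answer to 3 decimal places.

H(W) = −Σ p·ln p.
  −(0.028)·ln(0.028) = 0.1001
  −(0.363)·ln(0.363) = 0.3678
  −(0.271)·ln(0.271) = 0.3538
  −(0.338)·ln(0.338) = 0.3666
Sum: 0.1001 + 0.3678 + 0.3538 + 0.3666 = 1.188 nats.

1.188 nats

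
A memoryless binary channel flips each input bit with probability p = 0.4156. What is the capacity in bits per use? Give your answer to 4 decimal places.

Binary symmetric channel: C = 1 − h₂(ε) where h₂ is the binary entropy function.
h₂(0.4156) = −0.4156·log₂0.4156 − 0.5844·log₂0.5844 = 0.9793.
C = 1 − 0.9793 = 0.0207 bits per channel use.

0.0207 bits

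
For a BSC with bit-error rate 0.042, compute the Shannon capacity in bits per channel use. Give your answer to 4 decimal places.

Binary symmetric channel: C = 1 − h₂(ε) where h₂ is the binary entropy function.
h₂(0.042) = −0.042·log₂0.042 − 0.958·log₂0.958 = 0.2514.
C = 1 − 0.2514 = 0.7486 bits per channel use.

0.7486 bits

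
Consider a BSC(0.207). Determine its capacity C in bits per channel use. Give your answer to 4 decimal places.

0.2643 bits

Binary symmetric channel: C = 1 − h₂(ε) where h₂ is the binary entropy function.
h₂(0.207) = −0.207·log₂0.207 − 0.793·log₂0.793 = 0.7357.
C = 1 − 0.7357 = 0.2643 bits per channel use.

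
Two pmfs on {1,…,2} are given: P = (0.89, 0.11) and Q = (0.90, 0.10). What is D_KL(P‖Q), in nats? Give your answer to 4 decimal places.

D(P‖Q) = Σ p·ln(p/q).
  0.89·ln(0.89/0.90) = -0.00994
  0.11·ln(0.11/0.10) = 0.01048
D(P‖Q) = 0.0005 nats.

0.0005 nats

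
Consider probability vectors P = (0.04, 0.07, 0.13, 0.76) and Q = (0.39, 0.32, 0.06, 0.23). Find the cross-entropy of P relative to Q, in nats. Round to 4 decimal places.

H(P,Q) = −Σ p·ln q.
  −0.04·ln(0.39) = 0.03766
  −0.07·ln(0.32) = 0.07976
  −0.13·ln(0.06) = 0.36574
  −0.76·ln(0.23) = 1.11695
H(P,Q) = 1.6001 nats.

1.6001 nats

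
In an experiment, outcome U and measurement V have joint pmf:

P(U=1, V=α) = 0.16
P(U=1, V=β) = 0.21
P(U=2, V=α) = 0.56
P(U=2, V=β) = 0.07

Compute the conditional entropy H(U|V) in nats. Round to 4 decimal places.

0.5388 nats

Chain rule: H(U|V) = H(U,V) − H(V).
Marginals: p(U) = (0.3700, 0.6300), p(V) = (0.7200, 0.2800).
H(U,V) = 1.1318 nats; H(V) = 0.5930 nats.
H(U|V) = 1.1318 − 0.5930 = 0.5388 nats.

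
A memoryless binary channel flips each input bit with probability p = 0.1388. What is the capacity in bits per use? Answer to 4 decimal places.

0.4189 bits

Binary symmetric channel: C = 1 − h₂(ε) where h₂ is the binary entropy function.
h₂(0.1388) = −0.1388·log₂0.1388 − 0.8612·log₂0.8612 = 0.5811.
C = 1 − 0.5811 = 0.4189 bits per channel use.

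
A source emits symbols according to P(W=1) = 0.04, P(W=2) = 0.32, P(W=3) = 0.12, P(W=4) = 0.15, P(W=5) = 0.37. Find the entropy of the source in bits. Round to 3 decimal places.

H(W) = −Σ p·log₂ p.
  −(0.04)·log₂(0.04) = 0.1858
  −(0.32)·log₂(0.32) = 0.5260
  −(0.12)·log₂(0.12) = 0.3671
  −(0.15)·log₂(0.15) = 0.4105
  −(0.37)·log₂(0.37) = 0.5307
Sum: 0.1858 + 0.5260 + 0.3671 + 0.4105 + 0.5307 = 2.020 bits.

2.020 bits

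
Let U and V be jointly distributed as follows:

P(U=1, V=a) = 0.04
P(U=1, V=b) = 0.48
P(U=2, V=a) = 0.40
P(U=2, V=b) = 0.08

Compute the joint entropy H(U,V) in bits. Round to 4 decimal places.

H(U,V) = −Σ p(x,y)·log₂ p(x,y) over all 4 cells.
  cell (1,a): −0.04·log₂0.04 = 0.18575
  cell (1,b): −0.48·log₂0.48 = 0.50827
  cell (2,a): −0.40·log₂0.40 = 0.52877
  cell (2,b): −0.08·log₂0.08 = 0.29151
Sum = 1.5143 bits.

1.5143 bits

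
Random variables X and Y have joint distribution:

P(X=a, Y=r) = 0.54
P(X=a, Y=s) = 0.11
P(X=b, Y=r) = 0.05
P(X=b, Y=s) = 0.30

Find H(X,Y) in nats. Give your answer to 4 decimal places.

1.0865 nats

H(X,Y) = −Σ p(x,y)·ln p(x,y) over all 4 cells.
  cell (a,r): −0.54·ln0.54 = 0.33274
  cell (a,s): −0.11·ln0.11 = 0.24280
  cell (b,r): −0.05·ln0.05 = 0.14979
  cell (b,s): −0.30·ln0.30 = 0.36119
Sum = 1.0865 nats.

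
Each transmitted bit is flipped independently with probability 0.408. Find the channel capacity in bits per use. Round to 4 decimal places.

Binary symmetric channel: C = 1 − h₂(ε) where h₂ is the binary entropy function.
h₂(0.408) = −0.408·log₂0.408 − 0.592·log₂0.592 = 0.9754.
C = 1 − 0.9754 = 0.0246 bits per channel use.

0.0246 bits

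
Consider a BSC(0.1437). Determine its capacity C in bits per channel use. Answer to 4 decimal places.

0.4062 bits

Binary symmetric channel: C = 1 − h₂(ε) where h₂ is the binary entropy function.
h₂(0.1437) = −0.1437·log₂0.1437 − 0.8563·log₂0.8563 = 0.5938.
C = 1 − 0.5938 = 0.4062 bits per channel use.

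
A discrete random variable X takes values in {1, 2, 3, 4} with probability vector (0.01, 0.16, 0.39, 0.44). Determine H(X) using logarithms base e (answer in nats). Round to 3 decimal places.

1.068 nats

H(X) = −Σ p·ln p.
  −(0.01)·ln(0.01) = 0.0461
  −(0.16)·ln(0.16) = 0.2932
  −(0.39)·ln(0.39) = 0.3672
  −(0.44)·ln(0.44) = 0.3612
Sum: 0.0461 + 0.2932 + 0.3672 + 0.3612 = 1.068 nats.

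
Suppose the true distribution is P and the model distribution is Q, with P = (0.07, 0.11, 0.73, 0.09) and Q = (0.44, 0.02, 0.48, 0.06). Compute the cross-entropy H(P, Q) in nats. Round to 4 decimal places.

H(P,Q) = −Σ p·ln q.
  −0.07·ln(0.44) = 0.05747
  −0.11·ln(0.02) = 0.43032
  −0.73·ln(0.48) = 0.53580
  −0.09·ln(0.06) = 0.25321
H(P,Q) = 1.2768 nats.

1.2768 nats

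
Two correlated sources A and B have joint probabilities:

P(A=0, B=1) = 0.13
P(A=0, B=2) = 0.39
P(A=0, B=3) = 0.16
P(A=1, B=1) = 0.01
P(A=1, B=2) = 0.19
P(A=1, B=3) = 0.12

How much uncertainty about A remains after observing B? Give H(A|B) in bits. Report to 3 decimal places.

Chain rule: H(A|B) = H(A,B) − H(B).
Marginals: p(A) = (0.6800, 0.3200), p(B) = (0.1400, 0.5800, 0.2800).
H(A,B) = 2.2242 bits; H(B) = 1.3671 bits.
H(A|B) = 2.2242 − 1.3671 = 0.857 bits.

0.857 bits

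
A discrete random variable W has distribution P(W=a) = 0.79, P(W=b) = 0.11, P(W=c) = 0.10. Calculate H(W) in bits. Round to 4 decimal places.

0.9511 bits

H(W) = −Σ p·log₂ p.
  −(0.79)·log₂(0.79) = 0.26866
  −(0.11)·log₂(0.11) = 0.35029
  −(0.10)·log₂(0.10) = 0.33219
Sum: 0.26866 + 0.35029 + 0.33219 = 0.9511 bits.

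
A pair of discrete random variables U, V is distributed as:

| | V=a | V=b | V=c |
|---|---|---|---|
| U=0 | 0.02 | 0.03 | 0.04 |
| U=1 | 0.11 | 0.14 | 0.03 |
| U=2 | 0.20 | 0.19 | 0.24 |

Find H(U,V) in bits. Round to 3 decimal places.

H(U,V) = −Σ p(x,y)·log₂ p(x,y) over all 9 cells.
  cell (0,a): −0.02·log₂0.02 = 0.1129
  cell (0,b): −0.03·log₂0.03 = 0.1518
  cell (0,c): −0.04·log₂0.04 = 0.1858
  cell (1,a): −0.11·log₂0.11 = 0.3503
  cell (1,b): −0.14·log₂0.14 = 0.3971
  cell (1,c): −0.03·log₂0.03 = 0.1518
  cell (2,a): −0.20·log₂0.20 = 0.4644
  cell (2,b): −0.19·log₂0.19 = 0.4552
  cell (2,c): −0.24·log₂0.24 = 0.4941
Sum = 2.763 bits.

2.763 bits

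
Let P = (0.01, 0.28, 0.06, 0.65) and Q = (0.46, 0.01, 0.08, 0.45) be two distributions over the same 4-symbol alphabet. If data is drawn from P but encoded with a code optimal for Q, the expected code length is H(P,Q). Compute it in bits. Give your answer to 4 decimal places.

2.8389 bits

H(P,Q) = −Σ p·log₂ q.
  −0.01·log₂(0.46) = 0.01120
  −0.28·log₂(0.01) = 1.86028
  −0.06·log₂(0.08) = 0.21863
  −0.65·log₂(0.45) = 0.74880
H(P,Q) = 2.8389 bits.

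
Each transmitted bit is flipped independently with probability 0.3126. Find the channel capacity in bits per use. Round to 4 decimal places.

0.1038 bits

Binary symmetric channel: C = 1 − h₂(ε) where h₂ is the binary entropy function.
h₂(0.3126) = −0.3126·log₂0.3126 − 0.6874·log₂0.6874 = 0.8962.
C = 1 − 0.8962 = 0.1038 bits per channel use.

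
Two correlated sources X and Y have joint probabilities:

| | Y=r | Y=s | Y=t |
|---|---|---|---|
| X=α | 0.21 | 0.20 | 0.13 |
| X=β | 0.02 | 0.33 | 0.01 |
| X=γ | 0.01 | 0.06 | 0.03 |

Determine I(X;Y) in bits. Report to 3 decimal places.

0.232 bits

Marginals: p(X) = (0.5400, 0.3600, 0.1000), p(Y) = (0.2400, 0.5900, 0.1700).
I(X;Y) = Σ p(x,y)·log₂[p(x,y)/(p(x)p(y))].
  (α,r): 0.21·log₂(1.6204) = 0.1462
  (α,s): 0.20·log₂(0.6277) = -0.1343
  (α,t): 0.13·log₂(1.4161) = 0.0653
  (β,r): 0.02·log₂(0.2315) = -0.0422
  (β,s): 0.33·log₂(1.5537) = 0.2098
  (β,t): 0.01·log₂(0.1634) = -0.0261
  (γ,r): 0.01·log₂(0.4167) = -0.0126
  (γ,s): 0.06·log₂(1.0169) = 0.0015
  (γ,t): 0.03·log₂(1.7647) = 0.0246
Sum = 0.232 bits.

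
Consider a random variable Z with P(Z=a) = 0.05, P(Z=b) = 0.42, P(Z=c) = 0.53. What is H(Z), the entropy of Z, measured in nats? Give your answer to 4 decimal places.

0.8506 nats

H(Z) = −Σ p·ln p.
  −(0.05)·ln(0.05) = 0.14979
  −(0.42)·ln(0.42) = 0.36435
  −(0.53)·ln(0.53) = 0.33649
Sum: 0.14979 + 0.36435 + 0.33649 = 0.8506 nats.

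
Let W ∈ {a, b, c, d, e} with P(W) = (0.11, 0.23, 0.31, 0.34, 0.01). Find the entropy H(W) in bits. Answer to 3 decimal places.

1.957 bits

H(W) = −Σ p·log₂ p.
  −(0.11)·log₂(0.11) = 0.3503
  −(0.23)·log₂(0.23) = 0.4877
  −(0.31)·log₂(0.31) = 0.5238
  −(0.34)·log₂(0.34) = 0.5292
  −(0.01)·log₂(0.01) = 0.0664
Sum: 0.3503 + 0.4877 + 0.5238 + 0.5292 + 0.0664 = 1.957 bits.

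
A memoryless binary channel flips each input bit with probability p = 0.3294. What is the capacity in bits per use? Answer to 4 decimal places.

Binary symmetric channel: C = 1 − h₂(ε) where h₂ is the binary entropy function.
h₂(0.3294) = −0.3294·log₂0.3294 − 0.6706·log₂0.6706 = 0.9143.
C = 1 − 0.9143 = 0.0857 bits per channel use.

0.0857 bits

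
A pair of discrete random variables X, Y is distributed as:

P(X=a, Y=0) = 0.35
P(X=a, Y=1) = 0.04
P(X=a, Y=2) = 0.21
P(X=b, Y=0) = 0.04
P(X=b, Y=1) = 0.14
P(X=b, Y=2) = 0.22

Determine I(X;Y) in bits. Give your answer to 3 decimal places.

0.218 bits

Marginals: p(X) = (0.6000, 0.4000), p(Y) = (0.3900, 0.1800, 0.4300).
I(X;Y) = H(X) + H(Y) − H(X,Y).
H(X) = 0.9710, H(Y) = 1.4987, H(X,Y) = 2.2521.
I(X;Y) = 0.9710 + 1.4987 − 2.2521 = 0.218 bits.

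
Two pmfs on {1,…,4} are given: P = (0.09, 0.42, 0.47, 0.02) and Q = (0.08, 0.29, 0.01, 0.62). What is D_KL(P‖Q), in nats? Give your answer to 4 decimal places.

D(P‖Q) = Σ p·ln(p/q).
  0.09·ln(0.09/0.08) = 0.01060
  0.42·ln(0.42/0.29) = 0.15556
  0.47·ln(0.47/0.01) = 1.80957
  0.02·ln(0.02/0.62) = -0.06868
D(P‖Q) = 1.9070 nats.

1.9070 nats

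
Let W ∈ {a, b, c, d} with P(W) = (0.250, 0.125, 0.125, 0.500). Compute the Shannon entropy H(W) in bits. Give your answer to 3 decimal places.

H(W) = −Σ p·log₂ p.
  −(0.250)·log₂(0.250) = 0.5000
  −(0.125)·log₂(0.125) = 0.3750
  −(0.125)·log₂(0.125) = 0.3750
  −(0.500)·log₂(0.500) = 0.5000
Sum: 0.5000 + 0.3750 + 0.3750 + 0.5000 = 1.750 bits.

1.750 bits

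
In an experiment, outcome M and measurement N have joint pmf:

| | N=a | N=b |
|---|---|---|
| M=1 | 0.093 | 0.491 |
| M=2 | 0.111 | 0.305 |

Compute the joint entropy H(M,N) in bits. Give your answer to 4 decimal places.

1.6971 bits

H(M,N) = −Σ p(x,y)·log₂ p(x,y) over all 4 cells.
  cell (1,a): −0.093·log₂0.093 = 0.31868
  cell (1,b): −0.491·log₂0.491 = 0.50387
  cell (2,a): −0.111·log₂0.111 = 0.35202
  cell (2,b): −0.305·log₂0.305 = 0.52250
Sum = 1.6971 bits.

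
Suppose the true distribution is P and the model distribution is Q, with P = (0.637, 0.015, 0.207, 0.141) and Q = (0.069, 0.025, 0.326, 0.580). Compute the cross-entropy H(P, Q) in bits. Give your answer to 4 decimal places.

H(P,Q) = −Σ p·log₂ q.
  −0.637·log₂(0.069) = 2.45707
  −0.015·log₂(0.025) = 0.07983
  −0.207·log₂(0.326) = 0.33473
  −0.141·log₂(0.580) = 0.11081
H(P,Q) = 2.9824 bits.

2.9824 bits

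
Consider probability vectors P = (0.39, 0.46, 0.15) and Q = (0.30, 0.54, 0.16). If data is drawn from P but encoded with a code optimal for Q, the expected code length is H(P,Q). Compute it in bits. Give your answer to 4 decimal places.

1.4829 bits

H(P,Q) = −Σ p·log₂ q.
  −0.39·log₂(0.30) = 0.67742
  −0.46·log₂(0.54) = 0.40893
  −0.15·log₂(0.16) = 0.39658
H(P,Q) = 1.4829 bits.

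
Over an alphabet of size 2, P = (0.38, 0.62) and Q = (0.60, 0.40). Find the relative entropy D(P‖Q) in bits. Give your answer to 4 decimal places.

0.1416 bits

D(P‖Q) = Σ p·log₂(p/q).
  0.38·log₂(0.38/0.60) = -0.25041
  0.62·log₂(0.62/0.40) = 0.39201
D(P‖Q) = 0.1416 bits.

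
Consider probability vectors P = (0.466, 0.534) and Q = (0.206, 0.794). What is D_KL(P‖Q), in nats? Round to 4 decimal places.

0.1686 nats

D(P‖Q) = Σ p·ln(p/q).
  0.466·ln(0.466/0.206) = 0.38040
  0.534·ln(0.534/0.794) = -0.21183
D(P‖Q) = 0.1686 nats.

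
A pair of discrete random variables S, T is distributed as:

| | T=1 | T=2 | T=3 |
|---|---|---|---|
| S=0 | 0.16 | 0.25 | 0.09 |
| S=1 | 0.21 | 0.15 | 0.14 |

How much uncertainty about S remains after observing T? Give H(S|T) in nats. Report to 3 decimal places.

Chain rule: H(S|T) = H(S,T) − H(T).
Marginals: p(S) = (0.5000, 0.5000), p(T) = (0.3700, 0.4000, 0.2300).
H(S,T) = 1.7441 nats; H(T) = 1.0724 nats.
H(S|T) = 1.7441 − 1.0724 = 0.672 nats.

0.672 nats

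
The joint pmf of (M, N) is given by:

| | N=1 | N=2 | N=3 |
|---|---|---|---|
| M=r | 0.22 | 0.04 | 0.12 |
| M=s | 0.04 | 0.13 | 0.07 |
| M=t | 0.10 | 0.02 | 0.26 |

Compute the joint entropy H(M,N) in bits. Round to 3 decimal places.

2.821 bits

H(M,N) = −Σ p(x,y)·log₂ p(x,y) over all 9 cells.
  cell (r,1): −0.22·log₂0.22 = 0.4806
  cell (r,2): −0.04·log₂0.04 = 0.1858
  cell (r,3): −0.12·log₂0.12 = 0.3671
  cell (s,1): −0.04·log₂0.04 = 0.1858
  cell (s,2): −0.13·log₂0.13 = 0.3826
  cell (s,3): −0.07·log₂0.07 = 0.2686
  cell (t,1): −0.10·log₂0.10 = 0.3322
  cell (t,2): −0.02·log₂0.02 = 0.1129
  cell (t,3): −0.26·log₂0.26 = 0.5053
Sum = 2.821 bits.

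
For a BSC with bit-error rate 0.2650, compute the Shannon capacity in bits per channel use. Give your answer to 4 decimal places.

0.1658 bits

Binary symmetric channel: C = 1 − h₂(ε) where h₂ is the binary entropy function.
h₂(0.2650) = −0.2650·log₂0.2650 − 0.7350·log₂0.7350 = 0.8342.
C = 1 − 0.8342 = 0.1658 bits per channel use.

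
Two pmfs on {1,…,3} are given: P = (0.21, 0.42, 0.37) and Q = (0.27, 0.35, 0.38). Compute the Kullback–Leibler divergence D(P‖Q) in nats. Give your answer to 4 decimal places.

0.0139 nats

D(P‖Q) = Σ p·ln(p/q).
  0.21·ln(0.21/0.27) = -0.05278
  0.42·ln(0.42/0.35) = 0.07658
  0.37·ln(0.37/0.38) = -0.00987
D(P‖Q) = 0.0139 nats.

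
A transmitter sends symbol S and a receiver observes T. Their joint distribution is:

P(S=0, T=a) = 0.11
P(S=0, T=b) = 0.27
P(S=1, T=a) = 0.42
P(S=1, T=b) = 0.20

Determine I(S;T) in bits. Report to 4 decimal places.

Marginals: p(S) = (0.3800, 0.6200), p(T) = (0.5300, 0.4700).
I(S;T) = Σ p(x,y)·log₂[p(x,y)/(p(x)p(y))].
  (0,a): 0.11·log₂(0.5462) = -0.09598
  (0,b): 0.27·log₂(1.5118) = 0.16098
  (1,a): 0.42·log₂(1.2781) = 0.14870
  (1,b): 0.20·log₂(0.6863) = -0.10860
Sum = 0.1051 bits.

0.1051 bits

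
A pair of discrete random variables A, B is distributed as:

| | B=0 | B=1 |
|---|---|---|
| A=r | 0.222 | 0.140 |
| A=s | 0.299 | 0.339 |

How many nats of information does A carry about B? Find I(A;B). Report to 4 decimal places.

Marginals: p(A) = (0.3620, 0.6380), p(B) = (0.5210, 0.4790).
I(A;B) = Σ p(x,y)·ln[p(x,y)/(p(x)p(y))].
  (r,0): 0.222·ln(1.1771) = 0.03619
  (r,1): 0.140·ln(0.8074) = -0.02995
  (s,0): 0.299·ln(0.8995) = -0.03166
  (s,1): 0.339·ln(1.1093) = 0.03516
Sum = 0.0097 nats.

0.0097 nats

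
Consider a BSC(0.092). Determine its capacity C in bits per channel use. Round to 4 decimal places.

0.5569 bits

Binary symmetric channel: C = 1 − h₂(ε) where h₂ is the binary entropy function.
h₂(0.092) = −0.092·log₂0.092 − 0.908·log₂0.908 = 0.4431.
C = 1 − 0.4431 = 0.5569 bits per channel use.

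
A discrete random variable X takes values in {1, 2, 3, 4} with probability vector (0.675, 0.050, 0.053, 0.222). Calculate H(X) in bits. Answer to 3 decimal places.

1.305 bits

H(X) = −Σ p·log₂ p.
  −(0.675)·log₂(0.675) = 0.3828
  −(0.050)·log₂(0.050) = 0.2161
  −(0.053)·log₂(0.053) = 0.2246
  −(0.222)·log₂(0.222) = 0.4820
Sum: 0.3828 + 0.2161 + 0.2246 + 0.4820 = 1.305 bits.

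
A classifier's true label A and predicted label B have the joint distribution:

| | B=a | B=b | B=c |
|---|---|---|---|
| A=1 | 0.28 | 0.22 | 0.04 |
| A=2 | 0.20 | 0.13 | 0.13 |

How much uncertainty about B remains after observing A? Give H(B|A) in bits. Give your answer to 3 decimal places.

Chain rule: H(B|A) = H(A,B) − H(A).
Marginals: p(A) = (0.5400, 0.4600), p(B) = (0.4800, 0.3500, 0.1700).
H(A,B) = 2.4102 bits; H(A) = 0.9954 bits.
H(B|A) = 2.4102 − 0.9954 = 1.415 bits.

1.415 bits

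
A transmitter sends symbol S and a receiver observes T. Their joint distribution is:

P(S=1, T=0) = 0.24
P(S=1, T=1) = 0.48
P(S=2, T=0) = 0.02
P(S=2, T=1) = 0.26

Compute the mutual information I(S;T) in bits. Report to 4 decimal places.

0.0616 bits

Marginals: p(S) = (0.7200, 0.2800), p(T) = (0.2600, 0.7400).
I(S;T) = Σ p(x,y)·log₂[p(x,y)/(p(x)p(y))].
  (1,0): 0.24·log₂(1.2821) = 0.08603
  (1,1): 0.48·log₂(0.9009) = -0.07227
  (2,0): 0.02·log₂(0.2747) = -0.03728
  (2,1): 0.26·log₂(1.2548) = 0.08515
Sum = 0.0616 bits.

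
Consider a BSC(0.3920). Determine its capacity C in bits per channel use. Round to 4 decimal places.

0.0339 bits

Binary symmetric channel: C = 1 − h₂(ε) where h₂ is the binary entropy function.
h₂(0.3920) = −0.3920·log₂0.3920 − 0.6080·log₂0.6080 = 0.9661.
C = 1 − 0.9661 = 0.0339 bits per channel use.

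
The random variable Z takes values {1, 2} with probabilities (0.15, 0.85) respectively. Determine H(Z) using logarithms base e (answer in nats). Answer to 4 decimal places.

H(Z) = −Σ p·ln p.
  −(0.15)·ln(0.15) = 0.28457
  −(0.85)·ln(0.85) = 0.13814
Sum: 0.28457 + 0.13814 = 0.4227 nats.

0.4227 nats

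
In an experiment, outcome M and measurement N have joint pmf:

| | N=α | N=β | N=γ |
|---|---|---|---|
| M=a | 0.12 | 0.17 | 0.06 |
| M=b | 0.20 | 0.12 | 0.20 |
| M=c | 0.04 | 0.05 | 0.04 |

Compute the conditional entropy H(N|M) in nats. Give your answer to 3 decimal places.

Chain rule: H(N|M) = H(M,N) − H(M).
Marginals: p(M) = (0.3500, 0.5200, 0.1300), p(N) = (0.3600, 0.3400, 0.3000).
H(M,N) = 2.0300 nats; H(M) = 0.9727 nats.
H(N|M) = 2.0300 − 0.9727 = 1.057 nats.

1.057 nats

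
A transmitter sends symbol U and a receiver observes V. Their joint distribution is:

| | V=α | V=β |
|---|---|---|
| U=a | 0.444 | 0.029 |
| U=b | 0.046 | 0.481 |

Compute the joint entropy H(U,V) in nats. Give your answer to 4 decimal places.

0.9568 nats

H(U,V) = −Σ p(x,y)·ln p(x,y) over all 4 cells.
  cell (a,α): −0.444·ln0.444 = 0.36050
  cell (a,β): −0.029·ln0.029 = 0.10267
  cell (b,α): −0.046·ln0.046 = 0.14164
  cell (b,β): −0.481·ln0.481 = 0.35204
Sum = 0.9568 nats.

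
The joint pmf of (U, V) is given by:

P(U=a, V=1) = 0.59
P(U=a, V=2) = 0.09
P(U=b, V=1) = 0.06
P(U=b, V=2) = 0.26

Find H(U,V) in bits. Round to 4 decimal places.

1.5106 bits

H(U,V) = −Σ p(x,y)·log₂ p(x,y) over all 4 cells.
  cell (a,1): −0.59·log₂0.59 = 0.44912
  cell (a,2): −0.09·log₂0.09 = 0.31265
  cell (b,1): −0.06·log₂0.06 = 0.24353
  cell (b,2): −0.26·log₂0.26 = 0.50529
Sum = 1.5106 bits.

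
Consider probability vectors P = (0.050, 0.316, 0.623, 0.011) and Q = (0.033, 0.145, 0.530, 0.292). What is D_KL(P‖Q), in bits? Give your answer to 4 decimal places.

0.4784 bits

D(P‖Q) = Σ p·log₂(p/q).
  0.050·log₂(0.050/0.033) = 0.02997
  0.316·log₂(0.316/0.145) = 0.35514
  0.623·log₂(0.623/0.530) = 0.14531
  0.011·log₂(0.011/0.292) = -0.05203
D(P‖Q) = 0.4784 bits.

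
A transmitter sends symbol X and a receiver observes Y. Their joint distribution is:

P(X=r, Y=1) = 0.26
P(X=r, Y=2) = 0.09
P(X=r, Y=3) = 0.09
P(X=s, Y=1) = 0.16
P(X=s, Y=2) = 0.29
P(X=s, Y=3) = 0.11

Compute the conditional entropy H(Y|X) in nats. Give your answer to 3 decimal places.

0.993 nats

Marginals: p(X) = (0.4400, 0.5600), p(Y) = (0.4200, 0.3800, 0.2000).
H(Y|X) = Σ p(X) · H(Y|X=·).
  X=r: p=0.4400, H(Y|X=r) = 0.9601
  X=s: p=0.5600, H(Y|X=s) = 1.0184
Weighted sum = 0.993 nats.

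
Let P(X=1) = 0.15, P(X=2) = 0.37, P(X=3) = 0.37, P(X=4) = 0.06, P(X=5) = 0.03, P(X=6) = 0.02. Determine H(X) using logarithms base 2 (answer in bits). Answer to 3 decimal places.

1.980 bits

H(X) = −Σ p·log₂ p.
  −(0.15)·log₂(0.15) = 0.4105
  −(0.37)·log₂(0.37) = 0.5307
  −(0.37)·log₂(0.37) = 0.5307
  −(0.06)·log₂(0.06) = 0.2435
  −(0.03)·log₂(0.03) = 0.1518
  −(0.02)·log₂(0.02) = 0.1129
Sum: 0.4105 + 0.5307 + 0.5307 + 0.2435 + 0.1518 + 0.1129 = 1.980 bits.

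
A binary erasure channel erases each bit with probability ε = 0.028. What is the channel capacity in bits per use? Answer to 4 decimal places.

Binary erasure channel: capacity C = 1 − ε.
C = 1 − 0.028 = 0.9720 bits per channel use.

0.9720 bits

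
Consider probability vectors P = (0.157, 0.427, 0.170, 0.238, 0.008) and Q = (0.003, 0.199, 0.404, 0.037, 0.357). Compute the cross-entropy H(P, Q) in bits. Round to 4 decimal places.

H(P,Q) = −Σ p·log₂ q.
  −0.157·log₂(0.003) = 1.31579
  −0.427·log₂(0.199) = 0.99455
  −0.170·log₂(0.404) = 0.22229
  −0.238·log₂(0.037) = 1.13201
  −0.008·log₂(0.357) = 0.01189
H(P,Q) = 3.6765 bits.

3.6765 bits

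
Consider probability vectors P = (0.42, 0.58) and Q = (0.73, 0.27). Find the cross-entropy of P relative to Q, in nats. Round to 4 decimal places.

H(P,Q) = −Σ p·ln q.
  −0.42·ln(0.73) = 0.13218
  −0.58·ln(0.27) = 0.75941
H(P,Q) = 0.8916 nats.

0.8916 nats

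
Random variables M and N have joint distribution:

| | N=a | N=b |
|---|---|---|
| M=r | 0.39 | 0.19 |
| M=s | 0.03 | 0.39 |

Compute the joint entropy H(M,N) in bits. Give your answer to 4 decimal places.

1.6666 bits

H(M,N) = −Σ p(x,y)·log₂ p(x,y) over all 4 cells.
  cell (r,a): −0.39·log₂0.39 = 0.52980
  cell (r,b): −0.19·log₂0.19 = 0.45523
  cell (s,a): −0.03·log₂0.03 = 0.15177
  cell (s,b): −0.39·log₂0.39 = 0.52980
Sum = 1.6666 bits.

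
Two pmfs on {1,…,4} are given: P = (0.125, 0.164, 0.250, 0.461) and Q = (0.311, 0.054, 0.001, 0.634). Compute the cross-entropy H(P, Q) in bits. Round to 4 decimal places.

3.6957 bits

H(P,Q) = −Σ p·log₂ q.
  −0.125·log₂(0.311) = 0.21063
  −0.164·log₂(0.054) = 0.69059
  −0.250·log₂(0.001) = 2.49145
  −0.461·log₂(0.634) = 0.30308
H(P,Q) = 3.6957 bits.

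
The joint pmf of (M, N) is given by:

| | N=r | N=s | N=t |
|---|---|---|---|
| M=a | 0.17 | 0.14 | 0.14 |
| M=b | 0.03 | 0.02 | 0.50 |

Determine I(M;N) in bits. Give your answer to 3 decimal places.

Marginals: p(M) = (0.4500, 0.5500), p(N) = (0.2000, 0.1600, 0.6400).
I(M;N) = Σ p(x,y)·log₂[p(x,y)/(p(x)p(y))].
  (a,r): 0.17·log₂(1.8889) = 0.1560
  (a,s): 0.14·log₂(1.9444) = 0.1343
  (a,t): 0.14·log₂(0.4861) = -0.1457
  (b,r): 0.03·log₂(0.2727) = -0.0562
  (b,s): 0.02·log₂(0.2273) = -0.0428
  (b,t): 0.50·log₂(1.4205) = 0.2532
Sum = 0.299 bits.

0.299 bits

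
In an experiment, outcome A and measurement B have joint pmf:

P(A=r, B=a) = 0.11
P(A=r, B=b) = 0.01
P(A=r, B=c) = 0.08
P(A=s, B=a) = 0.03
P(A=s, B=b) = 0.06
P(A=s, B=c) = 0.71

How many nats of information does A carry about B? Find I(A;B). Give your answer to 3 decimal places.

Marginals: p(A) = (0.2000, 0.8000), p(B) = (0.1400, 0.0700, 0.7900).
I(A;B) = Σ p(x,y)·ln[p(x,y)/(p(x)p(y))].
  (r,a): 0.11·ln(3.9286) = 0.1505
  (r,b): 0.01·ln(0.7143) = -0.0034
  (r,c): 0.08·ln(0.5063) = -0.0544
  (s,a): 0.03·ln(0.2679) = -0.0395
  (s,b): 0.06·ln(1.0714) = 0.0041
  (s,c): 0.71·ln(1.1234) = 0.0826
Sum = 0.140 nats.

0.140 nats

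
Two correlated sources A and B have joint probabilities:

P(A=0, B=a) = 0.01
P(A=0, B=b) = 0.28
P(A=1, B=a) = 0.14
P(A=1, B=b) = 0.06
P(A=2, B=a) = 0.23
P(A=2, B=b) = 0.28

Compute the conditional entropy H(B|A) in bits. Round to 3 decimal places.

Chain rule: H(B|A) = H(A,B) − H(A).
Marginals: p(A) = (0.2900, 0.2000, 0.5100), p(B) = (0.3800, 0.6200).
H(A,B) = 2.2232 bits; H(A) = 1.4777 bits.
H(B|A) = 2.2232 − 1.4777 = 0.745 bits.

0.745 bits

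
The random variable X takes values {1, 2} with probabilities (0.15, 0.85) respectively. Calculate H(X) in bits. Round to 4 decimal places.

0.6098 bits

H(X) = −Σ p·log₂ p.
  −(0.15)·log₂(0.15) = 0.41054
  −(0.85)·log₂(0.85) = 0.19930
Sum: 0.41054 + 0.19930 = 0.6098 bits.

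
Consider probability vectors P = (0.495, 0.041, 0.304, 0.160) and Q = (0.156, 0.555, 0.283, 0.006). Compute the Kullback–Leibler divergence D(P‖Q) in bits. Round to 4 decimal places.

1.4598 bits

D(P‖Q) = Σ p·log₂(p/q).
  0.495·log₂(0.495/0.156) = 0.82461
  0.041·log₂(0.041/0.555) = -0.15411
  0.304·log₂(0.304/0.283) = 0.03139
  0.160·log₂(0.160/0.006) = 0.75791
D(P‖Q) = 1.4598 bits.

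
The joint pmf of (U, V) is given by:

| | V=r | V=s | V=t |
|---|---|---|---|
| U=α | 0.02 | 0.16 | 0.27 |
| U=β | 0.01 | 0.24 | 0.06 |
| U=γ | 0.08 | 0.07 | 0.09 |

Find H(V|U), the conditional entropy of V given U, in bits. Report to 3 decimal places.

1.186 bits

Chain rule: H(V|U) = H(U,V) − H(U).
Marginals: p(U) = (0.4500, 0.3100, 0.2400), p(V) = (0.1100, 0.4700, 0.4200).
H(U,V) = 2.7227 bits; H(U) = 1.5363 bits.
H(V|U) = 2.7227 − 1.5363 = 1.186 bits.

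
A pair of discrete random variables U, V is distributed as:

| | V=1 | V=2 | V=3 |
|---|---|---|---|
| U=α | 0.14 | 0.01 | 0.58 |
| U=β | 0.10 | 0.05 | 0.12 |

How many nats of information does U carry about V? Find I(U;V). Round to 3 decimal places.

0.073 nats

Marginals: p(U) = (0.7300, 0.2700), p(V) = (0.2400, 0.0600, 0.7000).
I(U;V) = H(U) + H(V) − H(U,V).
H(U) = 0.5833, H(V) = 0.7610, H(U,V) = 1.2717.
I(U;V) = 0.5833 + 0.7610 − 1.2717 = 0.073 nats.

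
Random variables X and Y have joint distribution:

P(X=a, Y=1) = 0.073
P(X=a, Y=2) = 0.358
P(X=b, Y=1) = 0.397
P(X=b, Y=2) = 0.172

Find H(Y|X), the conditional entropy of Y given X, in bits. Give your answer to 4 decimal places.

0.7859 bits

Chain rule: H(Y|X) = H(X,Y) − H(X).
Marginals: p(X) = (0.4310, 0.5690), p(Y) = (0.4700, 0.5300).
H(X,Y) = 1.7721 bits; H(X) = 0.9862 bits.
H(Y|X) = 1.7721 − 0.9862 = 0.7859 bits.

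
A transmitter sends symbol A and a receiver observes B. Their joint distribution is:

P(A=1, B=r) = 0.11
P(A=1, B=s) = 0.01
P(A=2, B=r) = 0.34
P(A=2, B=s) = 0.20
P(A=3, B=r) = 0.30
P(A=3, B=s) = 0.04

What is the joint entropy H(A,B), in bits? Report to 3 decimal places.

H(A,B) = −Σ p(x,y)·log₂ p(x,y) over all 6 cells.
  cell (1,r): −0.11·log₂0.11 = 0.3503
  cell (1,s): −0.01·log₂0.01 = 0.0664
  cell (2,r): −0.34·log₂0.34 = 0.5292
  cell (2,s): −0.20·log₂0.20 = 0.4644
  cell (3,r): −0.30·log₂0.30 = 0.5211
  cell (3,s): −0.04·log₂0.04 = 0.1858
Sum = 2.117 bits.

2.117 bits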